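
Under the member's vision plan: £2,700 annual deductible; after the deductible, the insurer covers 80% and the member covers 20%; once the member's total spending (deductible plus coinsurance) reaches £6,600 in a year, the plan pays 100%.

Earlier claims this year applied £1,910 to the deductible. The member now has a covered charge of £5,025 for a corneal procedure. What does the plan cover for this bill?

£1,910 of the £2,700 deductible is already met, leaving £790.
After the £790 deductible portion, £5,025 − £790 = £4,235 is subject to coinsurance.
Member's 20% share of £4,235 is £847.
Member responsibility before any cap: £790 + £847 = £1,637.
Total out-of-pocket so far would be £1,910 + £1,637 = £3,547, below the £6,600 cap — no reduction.
Insurer pays the balance: £5,025 − £1,637 = £3,388.

£3,388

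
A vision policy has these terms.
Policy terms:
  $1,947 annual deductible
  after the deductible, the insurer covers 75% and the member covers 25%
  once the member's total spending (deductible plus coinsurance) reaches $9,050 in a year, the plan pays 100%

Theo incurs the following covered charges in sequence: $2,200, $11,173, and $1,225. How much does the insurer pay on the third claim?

$918.75

Bill 1, $2,200: $1,947 finishes the deductible; $253 goes to coinsurance; coinsurance $253 × 25% = $63.25. Cost to member: $2,010.25. OOP to date $2,010.25. Plan pays $2,200 − $2,010.25 = $189.75.
Bill 2, $11,173: 25% coinsurance on $11,173 = $2,793.25. Member pays $2,793.25; OOP now $4,803.50. Insurer: $11,173 − $2,793.25 = $8,379.75.
Bill 3, $1,225: deductible already satisfied, so member's share is 25% × $1,225 = $306.25. Member pays $306.25; OOP now $5,109.75. Plan pays $1,225 − $306.25 = $918.75.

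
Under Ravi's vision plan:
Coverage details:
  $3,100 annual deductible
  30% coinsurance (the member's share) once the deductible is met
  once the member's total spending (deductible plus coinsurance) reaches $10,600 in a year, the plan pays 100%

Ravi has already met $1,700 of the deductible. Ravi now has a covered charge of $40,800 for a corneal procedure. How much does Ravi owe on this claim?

$1,700 of the $3,100 deductible is already met, leaving $1,400.
The remaining $39,400 (= $40,800 − $1,400) moves to coinsurance.
30% of $39,400 = $11,820 falls to the member.
So the member owes $1,400 + $11,820 = $13,220 before any cap.
Year-to-date out-of-pocket would reach $1,700 + $13,220 = $14,920, above the $10,600 maximum, so the member pays only $10,600 − $1,700 = $8,900.

$8,900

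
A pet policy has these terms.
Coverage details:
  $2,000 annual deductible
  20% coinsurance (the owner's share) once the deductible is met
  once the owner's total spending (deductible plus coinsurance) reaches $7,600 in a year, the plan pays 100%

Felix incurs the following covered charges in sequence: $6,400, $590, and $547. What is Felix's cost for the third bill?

Bill 1, $6,400: $2,000 finishes the deductible; $4,400 goes to coinsurance; coinsurance $4,400 × 20% = $880. Cost to owner: $2,880. OOP to date $2,880.
Bill 2, $590: deductible met; 20% of $590 = $118. Owner pays $118; OOP now $2,998.
Bill 3, $547: deductible already satisfied, so owner's share is 20% × $547 = $109.40. Owner pays $109.40; OOP now $3,107.40.

$109.40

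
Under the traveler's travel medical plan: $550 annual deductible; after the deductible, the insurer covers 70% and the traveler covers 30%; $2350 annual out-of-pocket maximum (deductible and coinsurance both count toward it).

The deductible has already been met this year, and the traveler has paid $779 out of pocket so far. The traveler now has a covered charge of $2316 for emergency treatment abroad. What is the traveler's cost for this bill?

The deductible is already satisfied, so the full bill goes to coinsurance.
30% of $2316 = $694.80 falls to the traveler.
Total out-of-pocket so far would be $779 + $694.80 = $1473.80, below the $2350 cap — no reduction.

$694.80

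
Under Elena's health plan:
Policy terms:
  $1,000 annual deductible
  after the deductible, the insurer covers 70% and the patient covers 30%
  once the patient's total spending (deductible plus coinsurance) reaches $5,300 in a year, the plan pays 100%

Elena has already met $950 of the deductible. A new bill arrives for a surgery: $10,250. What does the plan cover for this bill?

$950 of the $1,000 deductible is already met, leaving $50.
That leaves $10,250 − $50 = $10,200 for coinsurance.
Coinsurance: $10,200 × 30% = $3,060.
That puts the patient's cost at $50 + $3,060 = $3,110 before any cap.
Year-to-date out-of-pocket becomes $950 + $3,110 = $4,060, still under the $5,300 maximum, so no cap applies.
The plan picks up $10,250 − $3,110 = $7,140.

$7,140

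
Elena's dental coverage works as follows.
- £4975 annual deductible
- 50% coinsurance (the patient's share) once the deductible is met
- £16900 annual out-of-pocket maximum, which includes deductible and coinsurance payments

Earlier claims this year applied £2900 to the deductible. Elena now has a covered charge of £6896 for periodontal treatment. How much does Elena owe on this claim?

£4485.50

Remaining deductible: £4975 − £2900 = £2075.
After the £2075 deductible portion, £6896 − £2075 = £4821 is subject to coinsurance.
Coinsurance: £4821 × 50% = £2410.50.
That puts the patient's cost at £2075 + £2410.50 = £4485.50 before any cap.
Year-to-date out-of-pocket becomes £2900 + £4485.50 = £7385.50, still under the £16900 maximum, so no cap applies.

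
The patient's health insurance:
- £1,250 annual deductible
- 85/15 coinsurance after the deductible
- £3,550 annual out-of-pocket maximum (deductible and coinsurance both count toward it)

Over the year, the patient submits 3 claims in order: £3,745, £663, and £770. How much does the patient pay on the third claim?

Claim 1 — £3,745: deductible takes £1,250, £2,495 remains; coinsurance £2,495 × 15% = £374.25. Cost to patient: £1,624.25. OOP to date £1,624.25.
Claim 2 — £663: deductible already satisfied, so patient's share is 15% × £663 = £99.45. Cost to patient: £99.45. OOP to date £1,723.70.
Claim 3 — £770: 15% coinsurance on £770 = £115.50. Patient pays £115.50; OOP now £1,839.20.

£115.50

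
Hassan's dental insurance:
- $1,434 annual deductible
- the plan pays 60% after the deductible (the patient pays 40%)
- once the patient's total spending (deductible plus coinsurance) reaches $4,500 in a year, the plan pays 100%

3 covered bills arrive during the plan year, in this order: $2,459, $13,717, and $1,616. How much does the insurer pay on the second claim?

$11,061

#1 ($2,459): $1,434 to deductible, leaving $1,025; patient's 40% is $410. Cost to patient: $1,844. OOP to date $1,844. Plan pays $2,459 − $1,844 = $615.
#2 ($13,717): deductible met; 40% of $13,717 = $5,486.80. OOP would hit $7,330.80 > $4,500, so the cap limits the patient to $4,500 − $1,844 = $2,656. Plan pays $13,717 − $2,656 = $11,061.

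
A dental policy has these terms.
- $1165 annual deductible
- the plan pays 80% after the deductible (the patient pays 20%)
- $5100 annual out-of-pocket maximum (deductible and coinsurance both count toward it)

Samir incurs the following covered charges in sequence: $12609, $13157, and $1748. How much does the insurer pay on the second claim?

$11510.80

Bill 1, $12609: $1165 finishes the deductible; $11444 goes to coinsurance; 20% of $11444 = $2288.80. Patient pays $3453.80; OOP now $3453.80. Insurer: $12609 − $3453.80 = $9155.20.
Bill 2, $13157: deductible met; 20% of $13157 = $2631.40. OOP would hit $6085.20 > $5100, so the cap limits the patient to $5100 − $3453.80 = $1646.20. Insurer: $13157 − $1646.20 = $11510.80.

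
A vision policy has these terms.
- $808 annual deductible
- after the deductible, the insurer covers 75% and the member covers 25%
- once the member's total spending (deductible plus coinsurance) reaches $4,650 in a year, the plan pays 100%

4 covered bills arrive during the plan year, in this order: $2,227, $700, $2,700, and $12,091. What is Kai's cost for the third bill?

$675

Claim 1 ($2,227): deductible takes $808, $1,419 remains; 25% of $1,419 = $354.75. Cost to member: $1,162.75. OOP to date $1,162.75.
Claim 2 ($700): 25% coinsurance on $700 = $175. Member owes $175 (running OOP $1,337.75).
Claim 3 ($2,700): 25% coinsurance on $2,700 = $675. Member pays $675; OOP now $2,012.75.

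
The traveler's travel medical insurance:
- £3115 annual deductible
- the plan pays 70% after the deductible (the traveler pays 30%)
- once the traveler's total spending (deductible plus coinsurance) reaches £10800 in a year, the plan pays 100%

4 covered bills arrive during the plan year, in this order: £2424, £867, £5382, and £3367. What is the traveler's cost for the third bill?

Bill 1, £2424: entire amount goes to the deductible. Traveler pays £2424; OOP now £2424.
Bill 2, £867: £691 to deductible, leaving £176; 30% of £176 = £52.80. Cost to traveler: £743.80. OOP to date £3167.80.
Bill 3, £5382: 30% coinsurance on £5382 = £1614.60. Cost to traveler: £1614.60. OOP to date £4782.40.

£1614.60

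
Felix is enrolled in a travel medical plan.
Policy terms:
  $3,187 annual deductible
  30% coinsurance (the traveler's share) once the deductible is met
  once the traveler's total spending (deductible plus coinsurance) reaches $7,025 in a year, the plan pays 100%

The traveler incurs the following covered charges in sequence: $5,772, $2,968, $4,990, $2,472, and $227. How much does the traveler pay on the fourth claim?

$675.10

Claim 1 ($5,772): deductible takes $3,187, $2,585 remains; coinsurance $2,585 × 30% = $775.50. Cost to traveler: $3,962.50. OOP to date $3,962.50.
Claim 2 ($2,968): 30% coinsurance on $2,968 = $890.40. Cost to traveler: $890.40. OOP to date $4,852.90.
Claim 3 ($4,990): deductible met; 30% of $4,990 = $1,497. Traveler pays $1,497; OOP now $6,349.90.
Claim 4 ($2,472): deductible already satisfied, so traveler's share is 30% × $2,472 = $741.60. OOP would hit $7,091.50 > $7,025, so the cap limits the traveler to $7,025 − $6,349.90 = $675.10.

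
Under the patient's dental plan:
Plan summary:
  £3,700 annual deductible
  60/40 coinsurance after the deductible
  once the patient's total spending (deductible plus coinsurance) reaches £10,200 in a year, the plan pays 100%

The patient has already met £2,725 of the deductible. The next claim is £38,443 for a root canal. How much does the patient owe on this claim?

Deductible still to meet: £3,700 − £2,725 = £975.
After the £975 deductible portion, £38,443 − £975 = £37,468 is subject to coinsurance.
40% of £37,468 = £14,987.20 falls to the patient.
So the patient owes £975 + £14,987.20 = £15,962.20 before any cap.
Adding £15,962.20 to the £2,725 already spent would give £18,687.20, which exceeds the £10,200 cap; the patient pays just £10,200 − £2,725 = £7,475.

£7,475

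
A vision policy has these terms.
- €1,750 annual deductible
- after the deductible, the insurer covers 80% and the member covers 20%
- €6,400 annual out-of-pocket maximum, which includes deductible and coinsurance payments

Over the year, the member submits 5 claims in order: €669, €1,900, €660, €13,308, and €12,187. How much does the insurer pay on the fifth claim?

€10,494.40

Claim 1 (€669): entire amount goes to the deductible. Cost to member: €669. OOP to date €669. Plan pays €669 − €669 = €0.
Claim 2 (€1,900): €1,081 finishes the deductible; €819 goes to coinsurance; 20% of €819 = €163.80. Cost to member: €1,244.80. OOP to date €1,913.80. Insurer: €1,900 − €1,244.80 = €655.20.
Claim 3 (€660): deductible already satisfied, so member's share is 20% × €660 = €132. Member pays €132; OOP now €2,045.80. Insurer: €660 − €132 = €528.
Claim 4 (€13,308): deductible met; 20% of €13,308 = €2,661.60. Cost to member: €2,661.60. OOP to date €4,707.40. Insurer: €13,308 − €2,661.60 = €10,646.40.
Claim 5 (€12,187): deductible met; 20% of €12,187 = €2,437.40. OOP would hit €7,144.80 > €6,400, so the cap limits the member to €6,400 − €4,707.40 = €1,692.60. Insurer: €12,187 − €1,692.60 = €10,494.40.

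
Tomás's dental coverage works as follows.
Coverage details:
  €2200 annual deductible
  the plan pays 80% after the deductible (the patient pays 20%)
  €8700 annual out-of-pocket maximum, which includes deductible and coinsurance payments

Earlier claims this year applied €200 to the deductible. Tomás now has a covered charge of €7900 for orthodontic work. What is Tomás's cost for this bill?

€3180

Remaining deductible: €2200 − €200 = €2000.
After the €2000 deductible portion, €7900 − €2000 = €5900 is subject to coinsurance.
Coinsurance: €5900 × 20% = €1180.
Patient responsibility before any cap: €2000 + €1180 = €3180.
Total out-of-pocket so far would be €200 + €3180 = €3380, below the €8700 cap — no reduction.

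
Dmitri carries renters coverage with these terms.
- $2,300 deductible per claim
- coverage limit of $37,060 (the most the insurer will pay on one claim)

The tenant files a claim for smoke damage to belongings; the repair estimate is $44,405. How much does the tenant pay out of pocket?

Less the $2,300 deductible: $44,405 − $2,300 = $42,105.
Since $42,105 > $37,060, the payout is capped at $37,060.
The tenant bears the rest of the original loss: $44,405 − $37,060 = $7,345.

$7,345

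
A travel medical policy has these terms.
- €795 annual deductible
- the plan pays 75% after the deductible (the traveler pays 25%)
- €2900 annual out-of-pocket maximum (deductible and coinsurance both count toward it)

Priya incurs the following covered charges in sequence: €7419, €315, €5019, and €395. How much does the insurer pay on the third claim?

€4648.75

Bill 1, €7419: €795 to deductible, leaving €6624; traveler's 25% is €1656. Traveler pays €2451; OOP now €2451. Plan pays €7419 − €2451 = €4968.
Bill 2, €315: deductible met; 25% of €315 = €78.75. Cost to traveler: €78.75. OOP to date €2529.75. Insurer: €315 − €78.75 = €236.25.
Bill 3, €5019: 25% coinsurance on €5019 = €1254.75. Adding that to €2529.75 gives €3784.50, past the €2900 cap; traveler pays only €2900 − €2529.75 = €370.25. Insurer: €5019 − €370.25 = €4648.75.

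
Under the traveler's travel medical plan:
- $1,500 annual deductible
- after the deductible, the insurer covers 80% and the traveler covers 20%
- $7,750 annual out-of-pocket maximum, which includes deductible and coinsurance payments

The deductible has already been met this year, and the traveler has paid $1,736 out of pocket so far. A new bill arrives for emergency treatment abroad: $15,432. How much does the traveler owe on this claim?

With the deductible met, the entire $15,432 is subject to coinsurance.
Coinsurance: $15,432 × 20% = $3,086.40.
Total out-of-pocket so far would be $1,736 + $3,086.40 = $4,822.40, below the $7,750 cap — no reduction.

$3,086.40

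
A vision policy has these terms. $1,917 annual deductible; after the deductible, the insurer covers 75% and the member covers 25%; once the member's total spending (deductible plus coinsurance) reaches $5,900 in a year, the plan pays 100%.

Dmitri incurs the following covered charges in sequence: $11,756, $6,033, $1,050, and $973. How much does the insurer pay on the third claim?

$1,035

#1 ($11,756): $1,917 finishes the deductible; $9,839 goes to coinsurance; coinsurance $9,839 × 25% = $2,459.75. Member owes $4,376.75 (running OOP $4,376.75). Plan pays $11,756 − $4,376.75 = $7,379.25.
#2 ($6,033): deductible met; 25% of $6,033 = $1,508.25. Member pays $1,508.25; OOP now $5,885. Plan pays $6,033 − $1,508.25 = $4,524.75.
#3 ($1,050): deductible met; 25% of $1,050 = $262.50. That would push OOP to $6,147.50, over the $5,900 cap, so member pays $5,900 − $5,885 = $15. Insurer: $1,050 − $15 = $1,035.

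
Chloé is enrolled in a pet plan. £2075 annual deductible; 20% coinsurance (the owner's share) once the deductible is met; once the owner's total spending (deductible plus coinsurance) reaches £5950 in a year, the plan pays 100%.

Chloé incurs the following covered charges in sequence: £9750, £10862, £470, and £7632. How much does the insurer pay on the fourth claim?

Claim 1 (£9750): £2075 finishes the deductible; £7675 goes to coinsurance; 20% of £7675 = £1535. Owner owes £3610 (running OOP £3610). Plan pays £9750 − £3610 = £6140.
Claim 2 (£10862): deductible met; 20% of £10862 = £2172.40. Owner pays £2172.40; OOP now £5782.40. Plan pays £10862 − £2172.40 = £8689.60.
Claim 3 (£470): deductible already satisfied, so owner's share is 20% × £470 = £94. Owner pays £94; OOP now £5876.40. Plan pays £470 − £94 = £376.
Claim 4 (£7632): deductible met; 20% of £7632 = £1526.40. Adding that to £5876.40 gives £7402.80, past the £5950 cap; owner pays only £5950 − £5876.40 = £73.60. Insurer: £7632 − £73.60 = £7558.40.

£7558.40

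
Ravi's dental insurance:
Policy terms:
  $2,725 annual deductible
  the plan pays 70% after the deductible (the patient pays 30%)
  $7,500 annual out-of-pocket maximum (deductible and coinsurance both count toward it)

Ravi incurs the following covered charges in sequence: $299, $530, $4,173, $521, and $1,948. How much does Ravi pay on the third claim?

Bill 1, $299: all of it applies to the deductible. Patient pays $299; OOP now $299.
Bill 2, $530: all of it applies to the deductible. Patient owes $530 (running OOP $829).
Bill 3, $4,173: $1,896 finishes the deductible; $2,277 goes to coinsurance; coinsurance $2,277 × 30% = $683.10. Cost to patient: $2,579.10. OOP to date $3,408.10.

$2,579.10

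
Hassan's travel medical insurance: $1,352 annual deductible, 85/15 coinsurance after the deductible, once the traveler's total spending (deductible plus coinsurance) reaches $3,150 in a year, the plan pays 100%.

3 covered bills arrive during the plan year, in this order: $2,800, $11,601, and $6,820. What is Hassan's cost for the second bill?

Claim 1 — $2,800: $1,352 finishes the deductible; $1,448 goes to coinsurance; coinsurance $1,448 × 15% = $217.20. Traveler pays $1,569.20; OOP now $1,569.20.
Claim 2 — $11,601: deductible met; 15% of $11,601 = $1,740.15. That would push OOP to $3,309.35, over the $3,150 cap, so traveler pays $3,150 − $1,569.20 = $1,580.80.

$1,580.80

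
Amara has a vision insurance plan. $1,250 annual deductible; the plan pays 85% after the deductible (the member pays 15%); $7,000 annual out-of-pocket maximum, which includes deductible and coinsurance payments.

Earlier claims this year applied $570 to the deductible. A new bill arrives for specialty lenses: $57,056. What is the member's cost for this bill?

Remaining deductible: $1,250 − $570 = $680.
The remaining $56,376 (= $57,056 − $680) moves to coinsurance.
Coinsurance: $56,376 × 15% = $8,456.40.
Member responsibility before any cap: $680 + $8,456.40 = $9,136.40.
Adding $9,136.40 to the $570 already spent would give $9,706.40, which exceeds the $7,000 cap; the member pays just $7,000 − $570 = $6,430.

$6,430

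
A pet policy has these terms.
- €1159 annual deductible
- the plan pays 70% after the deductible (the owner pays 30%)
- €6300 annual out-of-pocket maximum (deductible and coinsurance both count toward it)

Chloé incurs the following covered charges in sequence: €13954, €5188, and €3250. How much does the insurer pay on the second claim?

Claim 1 (€13954): deductible takes €1159, €12795 remains; owner's 30% is €3838.50. Owner owes €4997.50 (running OOP €4997.50). Plan pays €13954 − €4997.50 = €8956.50.
Claim 2 (€5188): 30% coinsurance on €5188 = €1556.40. Adding that to €4997.50 gives €6553.90, past the €6300 cap; owner pays only €6300 − €4997.50 = €1302.50. Insurer: €5188 − €1302.50 = €3885.50.

€3885.50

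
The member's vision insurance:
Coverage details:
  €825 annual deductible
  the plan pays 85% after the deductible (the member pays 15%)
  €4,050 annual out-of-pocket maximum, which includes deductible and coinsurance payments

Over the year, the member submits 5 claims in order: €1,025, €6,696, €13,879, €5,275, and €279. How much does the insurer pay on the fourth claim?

€5,166.25

#1 (€1,025): €825 to deductible, leaving €200; member's 15% is €30. Cost to member: €855. OOP to date €855. Plan pays €1,025 − €855 = €170.
#2 (€6,696): deductible already satisfied, so member's share is 15% × €6,696 = €1,004.40. Member pays €1,004.40; OOP now €1,859.40. Plan pays €6,696 − €1,004.40 = €5,691.60.
#3 (€13,879): deductible already satisfied, so member's share is 15% × €13,879 = €2,081.85. Member owes €2,081.85 (running OOP €3,941.25). Insurer: €13,879 − €2,081.85 = €11,797.15.
#4 (€5,275): 15% coinsurance on €5,275 = €791.25. OOP would hit €4,732.50 > €4,050, so the cap limits the member to €4,050 − €3,941.25 = €108.75. Plan pays €5,275 − €108.75 = €5,166.25.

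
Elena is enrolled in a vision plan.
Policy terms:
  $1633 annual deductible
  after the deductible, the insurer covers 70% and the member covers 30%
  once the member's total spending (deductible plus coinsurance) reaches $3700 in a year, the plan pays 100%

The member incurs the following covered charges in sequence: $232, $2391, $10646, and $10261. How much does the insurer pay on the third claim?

Claim 1 ($232): entire amount goes to the deductible. Member pays $232; OOP now $232. Plan pays $232 − $232 = $0.
Claim 2 ($2391): $1401 finishes the deductible; $990 goes to coinsurance; member's 30% is $297. Member pays $1698; OOP now $1930. Insurer: $2391 − $1698 = $693.
Claim 3 ($10646): 30% coinsurance on $10646 = $3193.80. OOP would hit $5123.80 > $3700, so the cap limits the member to $3700 − $1930 = $1770. Insurer: $10646 − $1770 = $8876.

$8876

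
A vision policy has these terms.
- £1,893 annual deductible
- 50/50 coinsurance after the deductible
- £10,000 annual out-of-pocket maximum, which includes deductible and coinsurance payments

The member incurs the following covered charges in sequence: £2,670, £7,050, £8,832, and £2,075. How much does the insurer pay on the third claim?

Bill 1, £2,670: £1,893 to deductible, leaving £777; member's 50% is £388.50. Cost to member: £2,281.50. OOP to date £2,281.50. Insurer: £2,670 − £2,281.50 = £388.50.
Bill 2, £7,050: deductible met; 50% of £7,050 = £3,525. Cost to member: £3,525. OOP to date £5,806.50. Plan pays £7,050 − £3,525 = £3,525.
Bill 3, £8,832: 50% coinsurance on £8,832 = £4,416. OOP would hit £10,222.50 > £10,000, so the cap limits the member to £10,000 − £5,806.50 = £4,193.50. Plan pays £8,832 − £4,193.50 = £4,638.50.

£4,638.50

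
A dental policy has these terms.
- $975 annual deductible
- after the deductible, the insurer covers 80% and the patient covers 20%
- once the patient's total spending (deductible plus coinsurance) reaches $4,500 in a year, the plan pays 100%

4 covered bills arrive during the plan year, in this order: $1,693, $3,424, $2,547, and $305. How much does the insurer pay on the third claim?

$2,037.60

Claim 1 ($1,693): $975 to deductible, leaving $718; 20% of $718 = $143.60. Patient pays $1,118.60; OOP now $1,118.60. Insurer: $1,693 − $1,118.60 = $574.40.
Claim 2 ($3,424): deductible met; 20% of $3,424 = $684.80. Cost to patient: $684.80. OOP to date $1,803.40. Insurer: $3,424 − $684.80 = $2,739.20.
Claim 3 ($2,547): deductible already satisfied, so patient's share is 20% × $2,547 = $509.40. Cost to patient: $509.40. OOP to date $2,312.80. Insurer: $2,547 − $509.40 = $2,037.60.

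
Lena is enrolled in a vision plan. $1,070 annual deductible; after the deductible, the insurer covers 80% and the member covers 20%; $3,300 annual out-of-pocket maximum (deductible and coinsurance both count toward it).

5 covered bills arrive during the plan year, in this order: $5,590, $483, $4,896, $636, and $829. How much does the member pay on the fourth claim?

$127.20

#1 ($5,590): $1,070 finishes the deductible; $4,520 goes to coinsurance; coinsurance $4,520 × 20% = $904. Member pays $1,974; OOP now $1,974.
#2 ($483): 20% coinsurance on $483 = $96.60. Cost to member: $96.60. OOP to date $2,070.60.
#3 ($4,896): deductible met; 20% of $4,896 = $979.20. Member pays $979.20; OOP now $3,049.80.
#4 ($636): 20% coinsurance on $636 = $127.20. Member owes $127.20 (running OOP $3,177).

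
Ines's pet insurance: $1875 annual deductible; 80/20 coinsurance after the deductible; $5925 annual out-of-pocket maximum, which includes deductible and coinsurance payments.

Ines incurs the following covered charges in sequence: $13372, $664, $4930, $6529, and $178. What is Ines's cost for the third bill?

Claim 1 ($13372): $1875 to deductible, leaving $11497; owner's 20% is $2299.40. Owner pays $4174.40; OOP now $4174.40.
Claim 2 ($664): deductible met; 20% of $664 = $132.80. Owner pays $132.80; OOP now $4307.20.
Claim 3 ($4930): deductible already satisfied, so owner's share is 20% × $4930 = $986. Owner owes $986 (running OOP $5293.20).

$986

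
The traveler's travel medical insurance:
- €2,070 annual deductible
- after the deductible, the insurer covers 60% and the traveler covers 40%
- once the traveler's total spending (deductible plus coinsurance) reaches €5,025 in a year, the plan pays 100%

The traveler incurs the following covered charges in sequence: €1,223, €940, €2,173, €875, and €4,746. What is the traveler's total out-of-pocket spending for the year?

#1 (€1,223): entire amount goes to the deductible. Cost to traveler: €1,223. OOP to date €1,223.
#2 (€940): deductible takes €847, €93 remains; traveler's 40% is €37.20. Cost to traveler: €884.20. OOP to date €2,107.20.
#3 (€2,173): deductible already satisfied, so traveler's share is 40% × €2,173 = €869.20. Traveler pays €869.20; OOP now €2,976.40.
#4 (€875): 40% coinsurance on €875 = €350. Traveler owes €350 (running OOP €3,326.40).
#5 (€4,746): deductible already satisfied, so traveler's share is 40% × €4,746 = €1,898.40. Adding that to €3,326.40 gives €5,224.80, past the €5,025 cap; traveler pays only €5,025 − €3,326.40 = €1,698.60.
Summing the traveler's payments: €1,223 + €884.20 + €869.20 + €350 + €1,698.60 = €5,025.

€5,025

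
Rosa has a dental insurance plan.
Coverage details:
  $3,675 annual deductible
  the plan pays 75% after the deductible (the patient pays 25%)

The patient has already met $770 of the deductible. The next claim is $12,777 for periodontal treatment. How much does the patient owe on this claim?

Remaining deductible: $3,675 − $770 = $2,905.
After the $2,905 deductible portion, $12,777 − $2,905 = $9,872 is subject to coinsurance.
Coinsurance: $9,872 × 25% = $2,468.
Patient responsibility: $2,905 + $2,468 = $5,373.

$5,373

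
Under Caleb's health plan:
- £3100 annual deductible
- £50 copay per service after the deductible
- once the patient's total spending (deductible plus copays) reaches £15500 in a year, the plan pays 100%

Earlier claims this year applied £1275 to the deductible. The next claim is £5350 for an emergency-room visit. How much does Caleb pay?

£1275 of the £3100 deductible is already met, leaving £1825.
That leaves £5350 − £1825 = £3525 for the copay.
Copay on this service: £50.
Patient responsibility before any cap: £1825 + £50 = £1875.
Cumulative spending £1275 + £1875 = £3150 stays under the £15500 maximum.

£1875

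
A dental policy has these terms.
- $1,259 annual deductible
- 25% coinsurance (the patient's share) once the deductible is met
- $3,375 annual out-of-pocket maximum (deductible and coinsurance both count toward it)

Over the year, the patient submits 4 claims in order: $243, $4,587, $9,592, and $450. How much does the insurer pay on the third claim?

Claim 1 ($243): fully absorbed by the deductible. Patient owes $243 (running OOP $243). Insurer: $243 − $243 = $0.
Claim 2 ($4,587): deductible takes $1,016, $3,571 remains; coinsurance $3,571 × 25% = $892.75. Patient owes $1,908.75 (running OOP $2,151.75). Insurer: $4,587 − $1,908.75 = $2,678.25.
Claim 3 ($9,592): deductible already satisfied, so patient's share is 25% × $9,592 = $2,398. Adding that to $2,151.75 gives $4,549.75, past the $3,375 cap; patient pays only $3,375 − $2,151.75 = $1,223.25. Insurer: $9,592 − $1,223.25 = $8,368.75.

$8,368.75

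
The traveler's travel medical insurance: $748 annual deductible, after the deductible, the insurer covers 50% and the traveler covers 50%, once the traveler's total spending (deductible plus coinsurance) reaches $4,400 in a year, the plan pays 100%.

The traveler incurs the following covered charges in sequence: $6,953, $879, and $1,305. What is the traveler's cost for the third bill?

Claim 1 ($6,953): $748 finishes the deductible; $6,205 goes to coinsurance; traveler's 50% is $3,102.50. Traveler owes $3,850.50 (running OOP $3,850.50).
Claim 2 ($879): 50% coinsurance on $879 = $439.50. Cost to traveler: $439.50. OOP to date $4,290.
Claim 3 ($1,305): deductible met; 50% of $1,305 = $652.50. That would push OOP to $4,942.50, over the $4,400 cap, so traveler pays $4,400 − $4,290 = $110.

$110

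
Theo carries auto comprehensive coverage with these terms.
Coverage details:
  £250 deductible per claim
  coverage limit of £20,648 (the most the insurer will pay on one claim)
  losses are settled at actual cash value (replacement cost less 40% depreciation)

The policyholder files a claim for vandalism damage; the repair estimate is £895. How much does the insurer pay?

Actual cash value after 40% depreciation: £895 × 60% = £537.
Less the £250 deductible: £537 − £250 = £287.
That's under the £20,648 cap, so the insurer reimburses the full £287.

£287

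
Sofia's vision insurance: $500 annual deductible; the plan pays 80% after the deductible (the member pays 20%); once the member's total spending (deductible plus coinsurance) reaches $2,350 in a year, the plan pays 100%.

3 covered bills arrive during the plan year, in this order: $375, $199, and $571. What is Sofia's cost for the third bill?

Claim 1 — $375: fully absorbed by the deductible. Member pays $375; OOP now $375.
Claim 2 — $199: deductible takes $125, $74 remains; 20% of $74 = $14.80. Cost to member: $139.80. OOP to date $514.80.
Claim 3 — $571: deductible already satisfied, so member's share is 20% × $571 = $114.20. Member owes $114.20 (running OOP $629).

$114.20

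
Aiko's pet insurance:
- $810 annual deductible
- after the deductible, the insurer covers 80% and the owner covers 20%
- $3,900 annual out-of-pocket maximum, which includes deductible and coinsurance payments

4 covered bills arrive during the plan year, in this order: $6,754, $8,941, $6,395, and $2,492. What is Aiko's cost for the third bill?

$113

Claim 1 — $6,754: $810 finishes the deductible; $5,944 goes to coinsurance; owner's 20% is $1,188.80. Owner owes $1,998.80 (running OOP $1,998.80).
Claim 2 — $8,941: 20% coinsurance on $8,941 = $1,788.20. Cost to owner: $1,788.20. OOP to date $3,787.
Claim 3 — $6,395: 20% coinsurance on $6,395 = $1,279. OOP would hit $5,066 > $3,900, so the cap limits the owner to $3,900 − $3,787 = $113.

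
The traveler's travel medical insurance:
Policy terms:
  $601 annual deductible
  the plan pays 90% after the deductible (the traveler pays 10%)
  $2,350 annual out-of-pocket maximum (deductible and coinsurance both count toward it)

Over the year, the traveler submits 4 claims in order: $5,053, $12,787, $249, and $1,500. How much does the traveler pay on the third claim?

Bill 1, $5,053: deductible takes $601, $4,452 remains; traveler's 10% is $445.20. Traveler pays $1,046.20; OOP now $1,046.20.
Bill 2, $12,787: deductible met; 10% of $12,787 = $1,278.70. Cost to traveler: $1,278.70. OOP to date $2,324.90.
Bill 3, $249: deductible already satisfied, so traveler's share is 10% × $249 = $24.90. Cost to traveler: $24.90. OOP to date $2,349.80.

$24.90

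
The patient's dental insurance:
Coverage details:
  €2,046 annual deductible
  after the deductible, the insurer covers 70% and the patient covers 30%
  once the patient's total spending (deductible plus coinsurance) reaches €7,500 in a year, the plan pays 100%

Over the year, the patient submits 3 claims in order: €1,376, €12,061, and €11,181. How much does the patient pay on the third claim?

#1 (€1,376): entire amount goes to the deductible. Patient owes €1,376 (running OOP €1,376).
#2 (€12,061): €670 to deductible, leaving €11,391; coinsurance €11,391 × 30% = €3,417.30. Patient owes €4,087.30 (running OOP €5,463.30).
#3 (€11,181): 30% coinsurance on €11,181 = €3,354.30. OOP would hit €8,817.60 > €7,500, so the cap limits the patient to €7,500 − €5,463.30 = €2,036.70.

€2,036.70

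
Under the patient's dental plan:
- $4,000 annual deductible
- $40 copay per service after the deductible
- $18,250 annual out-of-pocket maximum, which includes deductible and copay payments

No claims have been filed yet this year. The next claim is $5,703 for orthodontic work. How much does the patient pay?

Nothing has been paid toward the $4,000 deductible, so the first $4,000 of this charge is applied there.
That leaves $5,703 − $4,000 = $1,703 for the copay.
Copay on this service: $40.
So the patient owes $4,000 + $40 = $4,040 before any cap.
Year-to-date out-of-pocket becomes $0 + $4,040 = $4,040, still under the $18,250 maximum, so no cap applies.

$4,040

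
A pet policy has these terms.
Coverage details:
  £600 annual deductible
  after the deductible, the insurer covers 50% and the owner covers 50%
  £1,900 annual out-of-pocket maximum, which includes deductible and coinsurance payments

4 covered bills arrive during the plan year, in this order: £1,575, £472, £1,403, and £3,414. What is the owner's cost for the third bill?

#1 (£1,575): £600 to deductible, leaving £975; 50% of £975 = £487.50. Cost to owner: £1,087.50. OOP to date £1,087.50.
#2 (£472): deductible already satisfied, so owner's share is 50% × £472 = £236. Owner owes £236 (running OOP £1,323.50).
#3 (£1,403): deductible already satisfied, so owner's share is 50% × £1,403 = £701.50. That would push OOP to £2,025, over the £1,900 cap, so owner pays £1,900 − £1,323.50 = £576.50.

£576.50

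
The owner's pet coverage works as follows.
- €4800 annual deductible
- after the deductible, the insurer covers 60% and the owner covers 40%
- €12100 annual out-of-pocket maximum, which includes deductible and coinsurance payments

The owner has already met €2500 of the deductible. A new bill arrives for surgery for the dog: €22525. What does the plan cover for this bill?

€12925

Remaining deductible: €4800 − €2500 = €2300.
That leaves €22525 − €2300 = €20225 for coinsurance.
40% of €20225 = €8090 falls to the owner.
Owner responsibility before any cap: €2300 + €8090 = €10390.
That would bring total out-of-pocket to €12890, past the €12100 cap. The owner is capped at €12100 − €2500 = €9600 on this claim.
The insurer covers the remainder: €22525 − €9600 = €12925.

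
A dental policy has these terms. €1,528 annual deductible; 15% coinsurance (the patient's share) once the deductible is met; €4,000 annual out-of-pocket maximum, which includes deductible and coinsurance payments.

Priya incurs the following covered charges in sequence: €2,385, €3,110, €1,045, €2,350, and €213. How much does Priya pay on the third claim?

€156.75

#1 (€2,385): €1,528 finishes the deductible; €857 goes to coinsurance; 15% of €857 = €128.55. Patient owes €1,656.55 (running OOP €1,656.55).
#2 (€3,110): 15% coinsurance on €3,110 = €466.50. Patient owes €466.50 (running OOP €2,123.05).
#3 (€1,045): deductible already satisfied, so patient's share is 15% × €1,045 = €156.75. Cost to patient: €156.75. OOP to date €2,279.80.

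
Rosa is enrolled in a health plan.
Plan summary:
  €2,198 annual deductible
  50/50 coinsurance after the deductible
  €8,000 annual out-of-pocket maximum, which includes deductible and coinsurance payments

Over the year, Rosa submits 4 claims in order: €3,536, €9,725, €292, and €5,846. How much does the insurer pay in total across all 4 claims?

Claim 1 — €3,536: deductible takes €2,198, €1,338 remains; 50% of €1,338 = €669. Patient pays €2,867; OOP now €2,867. Insurer: €3,536 − €2,867 = €669.
Claim 2 — €9,725: deductible already satisfied, so patient's share is 50% × €9,725 = €4,862.50. Patient owes €4,862.50 (running OOP €7,729.50). Insurer: €9,725 − €4,862.50 = €4,862.50.
Claim 3 — €292: deductible already satisfied, so patient's share is 50% × €292 = €146. Cost to patient: €146. OOP to date €7,875.50. Insurer: €292 − €146 = €146.
Claim 4 — €5,846: deductible met; 50% of €5,846 = €2,923. OOP would hit €10,798.50 > €8,000, so the cap limits the patient to €8,000 − €7,875.50 = €124.50. Plan pays €5,846 − €124.50 = €5,721.50.
Insurer total: €669 + €4,862.50 + €146 + €5,721.50 = €11,399.

€11,399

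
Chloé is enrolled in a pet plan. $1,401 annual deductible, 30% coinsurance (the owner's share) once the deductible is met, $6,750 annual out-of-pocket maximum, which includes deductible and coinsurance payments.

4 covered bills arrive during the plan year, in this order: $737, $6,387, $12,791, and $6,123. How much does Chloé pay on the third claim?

$3,632.10

Claim 1 ($737): fully absorbed by the deductible. Owner pays $737; OOP now $737.
Claim 2 ($6,387): deductible takes $664, $5,723 remains; 30% of $5,723 = $1,716.90. Owner owes $2,380.90 (running OOP $3,117.90).
Claim 3 ($12,791): deductible met; 30% of $12,791 = $3,837.30. That would push OOP to $6,955.20, over the $6,750 cap, so owner pays $6,750 − $3,117.90 = $3,632.10.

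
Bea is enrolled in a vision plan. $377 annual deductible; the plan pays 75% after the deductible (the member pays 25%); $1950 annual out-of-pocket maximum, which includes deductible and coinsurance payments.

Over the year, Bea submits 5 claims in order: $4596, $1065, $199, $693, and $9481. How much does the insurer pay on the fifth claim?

$9452

Bill 1, $4596: deductible takes $377, $4219 remains; coinsurance $4219 × 25% = $1054.75. Member pays $1431.75; OOP now $1431.75. Plan pays $4596 − $1431.75 = $3164.25.
Bill 2, $1065: deductible met; 25% of $1065 = $266.25. Member pays $266.25; OOP now $1698. Insurer: $1065 − $266.25 = $798.75.
Bill 3, $199: deductible already satisfied, so member's share is 25% × $199 = $49.75. Cost to member: $49.75. OOP to date $1747.75. Plan pays $199 − $49.75 = $149.25.
Bill 4, $693: deductible already satisfied, so member's share is 25% × $693 = $173.25. Member pays $173.25; OOP now $1921. Insurer: $693 − $173.25 = $519.75.
Bill 5, $9481: 25% coinsurance on $9481 = $2370.25. Adding that to $1921 gives $4291.25, past the $1950 cap; member pays only $1950 − $1921 = $29. Plan pays $9481 − $29 = $9452.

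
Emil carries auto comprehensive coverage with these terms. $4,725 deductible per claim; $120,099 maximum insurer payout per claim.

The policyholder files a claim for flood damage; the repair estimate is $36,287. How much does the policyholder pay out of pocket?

$4,725

Subtract the deductible: $36,287 − $4,725 = $31,562.
That's under the $120,099 cap, so the insurer reimburses the full $31,562.
Policyholder's share is the uncovered remainder: $36,287 − $31,562 = $4,725.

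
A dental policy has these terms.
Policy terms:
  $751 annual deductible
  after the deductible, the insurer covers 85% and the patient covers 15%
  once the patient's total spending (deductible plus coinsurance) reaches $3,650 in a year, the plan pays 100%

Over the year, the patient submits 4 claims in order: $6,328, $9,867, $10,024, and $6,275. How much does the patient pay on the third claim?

$582.40

Claim 1 — $6,328: $751 to deductible, leaving $5,577; coinsurance $5,577 × 15% = $836.55. Patient owes $1,587.55 (running OOP $1,587.55).
Claim 2 — $9,867: deductible already satisfied, so patient's share is 15% × $9,867 = $1,480.05. Patient owes $1,480.05 (running OOP $3,067.60).
Claim 3 — $10,024: deductible met; 15% of $10,024 = $1,503.60. That would push OOP to $4,571.20, over the $3,650 cap, so patient pays $3,650 − $3,067.60 = $582.40.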